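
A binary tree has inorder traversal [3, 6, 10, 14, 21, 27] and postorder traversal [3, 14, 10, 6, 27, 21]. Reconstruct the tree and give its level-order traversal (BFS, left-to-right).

Inorder:   [3, 6, 10, 14, 21, 27]
Postorder: [3, 14, 10, 6, 27, 21]
Algorithm: postorder visits root last, so walk postorder right-to-left;
each value is the root of the current inorder slice — split it at that
value, recurse on the right subtree first, then the left.
Recursive splits:
  root=21; inorder splits into left=[3, 6, 10, 14], right=[27]
  root=27; inorder splits into left=[], right=[]
  root=6; inorder splits into left=[3], right=[10, 14]
  root=10; inorder splits into left=[], right=[14]
  root=14; inorder splits into left=[], right=[]
  root=3; inorder splits into left=[], right=[]
Reconstructed level-order: [21, 6, 27, 3, 10, 14]


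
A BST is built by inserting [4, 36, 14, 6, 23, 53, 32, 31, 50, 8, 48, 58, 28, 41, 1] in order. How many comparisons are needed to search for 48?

Search path for 48: 4 -> 36 -> 53 -> 50 -> 48
Found: True
Comparisons: 5


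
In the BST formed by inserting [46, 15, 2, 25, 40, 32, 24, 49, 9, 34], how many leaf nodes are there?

Tree built from: [46, 15, 2, 25, 40, 32, 24, 49, 9, 34]
Tree (level-order array): [46, 15, 49, 2, 25, None, None, None, 9, 24, 40, None, None, None, None, 32, None, None, 34]
Rule: A leaf has 0 children.
Per-node child counts:
  node 46: 2 child(ren)
  node 15: 2 child(ren)
  node 2: 1 child(ren)
  node 9: 0 child(ren)
  node 25: 2 child(ren)
  node 24: 0 child(ren)
  node 40: 1 child(ren)
  node 32: 1 child(ren)
  node 34: 0 child(ren)
  node 49: 0 child(ren)
Matching nodes: [9, 24, 34, 49]
Count of leaf nodes: 4


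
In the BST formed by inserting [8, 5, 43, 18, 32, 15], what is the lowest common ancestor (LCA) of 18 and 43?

Tree insertion order: [8, 5, 43, 18, 32, 15]
Tree (level-order array): [8, 5, 43, None, None, 18, None, 15, 32]
In a BST, the LCA of p=18, q=43 is the first node v on the
root-to-leaf path with p <= v <= q (go left if both < v, right if both > v).
Walk from root:
  at 8: both 18 and 43 > 8, go right
  at 43: 18 <= 43 <= 43, this is the LCA
LCA = 43


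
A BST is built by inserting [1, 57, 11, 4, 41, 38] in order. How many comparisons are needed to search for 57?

Search path for 57: 1 -> 57
Found: True
Comparisons: 2


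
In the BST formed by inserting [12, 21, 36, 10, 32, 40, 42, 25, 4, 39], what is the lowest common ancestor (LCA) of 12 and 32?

Tree insertion order: [12, 21, 36, 10, 32, 40, 42, 25, 4, 39]
Tree (level-order array): [12, 10, 21, 4, None, None, 36, None, None, 32, 40, 25, None, 39, 42]
In a BST, the LCA of p=12, q=32 is the first node v on the
root-to-leaf path with p <= v <= q (go left if both < v, right if both > v).
Walk from root:
  at 12: 12 <= 12 <= 32, this is the LCA
LCA = 12


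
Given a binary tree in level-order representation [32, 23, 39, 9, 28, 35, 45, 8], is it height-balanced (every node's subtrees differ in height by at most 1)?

Tree (level-order array): [32, 23, 39, 9, 28, 35, 45, 8]
Definition: a tree is height-balanced if, at every node, |h(left) - h(right)| <= 1 (empty subtree has height -1).
Bottom-up per-node check:
  node 8: h_left=-1, h_right=-1, diff=0 [OK], height=0
  node 9: h_left=0, h_right=-1, diff=1 [OK], height=1
  node 28: h_left=-1, h_right=-1, diff=0 [OK], height=0
  node 23: h_left=1, h_right=0, diff=1 [OK], height=2
  node 35: h_left=-1, h_right=-1, diff=0 [OK], height=0
  node 45: h_left=-1, h_right=-1, diff=0 [OK], height=0
  node 39: h_left=0, h_right=0, diff=0 [OK], height=1
  node 32: h_left=2, h_right=1, diff=1 [OK], height=3
All nodes satisfy the balance condition.
Result: Balanced


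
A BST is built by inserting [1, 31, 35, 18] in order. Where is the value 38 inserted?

Starting tree (level order): [1, None, 31, 18, 35]
Insertion path: 1 -> 31 -> 35
Result: insert 38 as right child of 35
Final tree (level order): [1, None, 31, 18, 35, None, None, None, 38]


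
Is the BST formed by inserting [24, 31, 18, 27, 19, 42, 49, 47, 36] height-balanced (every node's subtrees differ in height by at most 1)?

Tree (level-order array): [24, 18, 31, None, 19, 27, 42, None, None, None, None, 36, 49, None, None, 47]
Definition: a tree is height-balanced if, at every node, |h(left) - h(right)| <= 1 (empty subtree has height -1).
Bottom-up per-node check:
  node 19: h_left=-1, h_right=-1, diff=0 [OK], height=0
  node 18: h_left=-1, h_right=0, diff=1 [OK], height=1
  node 27: h_left=-1, h_right=-1, diff=0 [OK], height=0
  node 36: h_left=-1, h_right=-1, diff=0 [OK], height=0
  node 47: h_left=-1, h_right=-1, diff=0 [OK], height=0
  node 49: h_left=0, h_right=-1, diff=1 [OK], height=1
  node 42: h_left=0, h_right=1, diff=1 [OK], height=2
  node 31: h_left=0, h_right=2, diff=2 [FAIL (|0-2|=2 > 1)], height=3
  node 24: h_left=1, h_right=3, diff=2 [FAIL (|1-3|=2 > 1)], height=4
Node 31 violates the condition: |0 - 2| = 2 > 1.
Result: Not balanced


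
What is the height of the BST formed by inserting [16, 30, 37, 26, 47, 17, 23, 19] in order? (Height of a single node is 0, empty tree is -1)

Insertion order: [16, 30, 37, 26, 47, 17, 23, 19]
Tree (level-order array): [16, None, 30, 26, 37, 17, None, None, 47, None, 23, None, None, 19]
Compute height bottom-up (empty subtree = -1):
  height(19) = 1 + max(-1, -1) = 0
  height(23) = 1 + max(0, -1) = 1
  height(17) = 1 + max(-1, 1) = 2
  height(26) = 1 + max(2, -1) = 3
  height(47) = 1 + max(-1, -1) = 0
  height(37) = 1 + max(-1, 0) = 1
  height(30) = 1 + max(3, 1) = 4
  height(16) = 1 + max(-1, 4) = 5
Height = 5


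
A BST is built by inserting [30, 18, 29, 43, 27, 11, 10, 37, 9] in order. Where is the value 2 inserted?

Starting tree (level order): [30, 18, 43, 11, 29, 37, None, 10, None, 27, None, None, None, 9]
Insertion path: 30 -> 18 -> 11 -> 10 -> 9
Result: insert 2 as left child of 9
Final tree (level order): [30, 18, 43, 11, 29, 37, None, 10, None, 27, None, None, None, 9, None, None, None, 2]


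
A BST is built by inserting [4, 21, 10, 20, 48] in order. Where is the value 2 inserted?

Starting tree (level order): [4, None, 21, 10, 48, None, 20]
Insertion path: 4
Result: insert 2 as left child of 4
Final tree (level order): [4, 2, 21, None, None, 10, 48, None, 20]


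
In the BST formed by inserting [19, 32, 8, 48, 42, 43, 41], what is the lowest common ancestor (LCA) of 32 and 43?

Tree insertion order: [19, 32, 8, 48, 42, 43, 41]
Tree (level-order array): [19, 8, 32, None, None, None, 48, 42, None, 41, 43]
In a BST, the LCA of p=32, q=43 is the first node v on the
root-to-leaf path with p <= v <= q (go left if both < v, right if both > v).
Walk from root:
  at 19: both 32 and 43 > 19, go right
  at 32: 32 <= 32 <= 43, this is the LCA
LCA = 32


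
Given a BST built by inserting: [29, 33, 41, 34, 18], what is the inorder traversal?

Tree insertion order: [29, 33, 41, 34, 18]
Tree (level-order array): [29, 18, 33, None, None, None, 41, 34]
Inorder traversal: [18, 29, 33, 34, 41]


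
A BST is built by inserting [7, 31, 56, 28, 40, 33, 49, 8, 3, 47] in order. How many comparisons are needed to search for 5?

Search path for 5: 7 -> 3
Found: False
Comparisons: 2


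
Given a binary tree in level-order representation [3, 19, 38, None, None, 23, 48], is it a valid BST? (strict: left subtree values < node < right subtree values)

Level-order array: [3, 19, 38, None, None, 23, 48]
Validate using subtree bounds (lo, hi): at each node, require lo < value < hi,
then recurse left with hi=value and right with lo=value.
Preorder trace (stopping at first violation):
  at node 3 with bounds (-inf, +inf): OK
  at node 19 with bounds (-inf, 3): VIOLATION
Node 19 violates its bound: not (-inf < 19 < 3).
Result: Not a valid BST


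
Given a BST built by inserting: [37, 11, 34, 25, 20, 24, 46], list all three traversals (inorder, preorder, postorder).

Tree insertion order: [37, 11, 34, 25, 20, 24, 46]
Tree (level-order array): [37, 11, 46, None, 34, None, None, 25, None, 20, None, None, 24]
Inorder (L, root, R): [11, 20, 24, 25, 34, 37, 46]
Preorder (root, L, R): [37, 11, 34, 25, 20, 24, 46]
Postorder (L, R, root): [24, 20, 25, 34, 11, 46, 37]


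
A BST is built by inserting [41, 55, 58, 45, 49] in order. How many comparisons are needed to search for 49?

Search path for 49: 41 -> 55 -> 45 -> 49
Found: True
Comparisons: 4


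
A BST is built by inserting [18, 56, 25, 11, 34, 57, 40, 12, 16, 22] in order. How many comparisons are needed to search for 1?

Search path for 1: 18 -> 11
Found: False
Comparisons: 2


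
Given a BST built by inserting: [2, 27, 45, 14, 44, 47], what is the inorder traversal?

Tree insertion order: [2, 27, 45, 14, 44, 47]
Tree (level-order array): [2, None, 27, 14, 45, None, None, 44, 47]
Inorder traversal: [2, 14, 27, 44, 45, 47]


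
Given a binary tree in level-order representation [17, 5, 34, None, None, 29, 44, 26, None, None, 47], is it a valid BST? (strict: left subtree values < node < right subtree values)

Level-order array: [17, 5, 34, None, None, 29, 44, 26, None, None, 47]
Validate using subtree bounds (lo, hi): at each node, require lo < value < hi,
then recurse left with hi=value and right with lo=value.
Preorder trace (stopping at first violation):
  at node 17 with bounds (-inf, +inf): OK
  at node 5 with bounds (-inf, 17): OK
  at node 34 with bounds (17, +inf): OK
  at node 29 with bounds (17, 34): OK
  at node 26 with bounds (17, 29): OK
  at node 44 with bounds (34, +inf): OK
  at node 47 with bounds (44, +inf): OK
No violation found at any node.
Result: Valid BST


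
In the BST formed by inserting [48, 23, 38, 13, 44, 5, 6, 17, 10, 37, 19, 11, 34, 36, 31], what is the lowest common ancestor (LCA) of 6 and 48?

Tree insertion order: [48, 23, 38, 13, 44, 5, 6, 17, 10, 37, 19, 11, 34, 36, 31]
Tree (level-order array): [48, 23, None, 13, 38, 5, 17, 37, 44, None, 6, None, 19, 34, None, None, None, None, 10, None, None, 31, 36, None, 11]
In a BST, the LCA of p=6, q=48 is the first node v on the
root-to-leaf path with p <= v <= q (go left if both < v, right if both > v).
Walk from root:
  at 48: 6 <= 48 <= 48, this is the LCA
LCA = 48


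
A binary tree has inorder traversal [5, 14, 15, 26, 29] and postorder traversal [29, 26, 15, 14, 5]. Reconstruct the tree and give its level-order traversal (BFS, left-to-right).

Inorder:   [5, 14, 15, 26, 29]
Postorder: [29, 26, 15, 14, 5]
Algorithm: postorder visits root last, so walk postorder right-to-left;
each value is the root of the current inorder slice — split it at that
value, recurse on the right subtree first, then the left.
Recursive splits:
  root=5; inorder splits into left=[], right=[14, 15, 26, 29]
  root=14; inorder splits into left=[], right=[15, 26, 29]
  root=15; inorder splits into left=[], right=[26, 29]
  root=26; inorder splits into left=[], right=[29]
  root=29; inorder splits into left=[], right=[]
Reconstructed level-order: [5, 14, 15, 26, 29]


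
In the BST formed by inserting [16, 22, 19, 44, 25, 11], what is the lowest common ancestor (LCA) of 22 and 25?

Tree insertion order: [16, 22, 19, 44, 25, 11]
Tree (level-order array): [16, 11, 22, None, None, 19, 44, None, None, 25]
In a BST, the LCA of p=22, q=25 is the first node v on the
root-to-leaf path with p <= v <= q (go left if both < v, right if both > v).
Walk from root:
  at 16: both 22 and 25 > 16, go right
  at 22: 22 <= 22 <= 25, this is the LCA
LCA = 22


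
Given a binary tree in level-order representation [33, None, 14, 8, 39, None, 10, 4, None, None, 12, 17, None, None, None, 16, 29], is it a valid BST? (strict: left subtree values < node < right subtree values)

Level-order array: [33, None, 14, 8, 39, None, 10, 4, None, None, 12, 17, None, None, None, 16, 29]
Validate using subtree bounds (lo, hi): at each node, require lo < value < hi,
then recurse left with hi=value and right with lo=value.
Preorder trace (stopping at first violation):
  at node 33 with bounds (-inf, +inf): OK
  at node 14 with bounds (33, +inf): VIOLATION
Node 14 violates its bound: not (33 < 14 < +inf).
Result: Not a valid BST


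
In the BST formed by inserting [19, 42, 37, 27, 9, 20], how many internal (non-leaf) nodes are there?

Tree built from: [19, 42, 37, 27, 9, 20]
Tree (level-order array): [19, 9, 42, None, None, 37, None, 27, None, 20]
Rule: An internal node has at least one child.
Per-node child counts:
  node 19: 2 child(ren)
  node 9: 0 child(ren)
  node 42: 1 child(ren)
  node 37: 1 child(ren)
  node 27: 1 child(ren)
  node 20: 0 child(ren)
Matching nodes: [19, 42, 37, 27]
Count of internal (non-leaf) nodes: 4


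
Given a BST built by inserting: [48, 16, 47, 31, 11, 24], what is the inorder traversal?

Tree insertion order: [48, 16, 47, 31, 11, 24]
Tree (level-order array): [48, 16, None, 11, 47, None, None, 31, None, 24]
Inorder traversal: [11, 16, 24, 31, 47, 48]


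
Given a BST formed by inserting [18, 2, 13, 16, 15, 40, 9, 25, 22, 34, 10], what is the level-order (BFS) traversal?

Tree insertion order: [18, 2, 13, 16, 15, 40, 9, 25, 22, 34, 10]
Tree (level-order array): [18, 2, 40, None, 13, 25, None, 9, 16, 22, 34, None, 10, 15]
BFS from the root, enqueuing left then right child of each popped node:
  queue [18] -> pop 18, enqueue [2, 40], visited so far: [18]
  queue [2, 40] -> pop 2, enqueue [13], visited so far: [18, 2]
  queue [40, 13] -> pop 40, enqueue [25], visited so far: [18, 2, 40]
  queue [13, 25] -> pop 13, enqueue [9, 16], visited so far: [18, 2, 40, 13]
  queue [25, 9, 16] -> pop 25, enqueue [22, 34], visited so far: [18, 2, 40, 13, 25]
  queue [9, 16, 22, 34] -> pop 9, enqueue [10], visited so far: [18, 2, 40, 13, 25, 9]
  queue [16, 22, 34, 10] -> pop 16, enqueue [15], visited so far: [18, 2, 40, 13, 25, 9, 16]
  queue [22, 34, 10, 15] -> pop 22, enqueue [none], visited so far: [18, 2, 40, 13, 25, 9, 16, 22]
  queue [34, 10, 15] -> pop 34, enqueue [none], visited so far: [18, 2, 40, 13, 25, 9, 16, 22, 34]
  queue [10, 15] -> pop 10, enqueue [none], visited so far: [18, 2, 40, 13, 25, 9, 16, 22, 34, 10]
  queue [15] -> pop 15, enqueue [none], visited so far: [18, 2, 40, 13, 25, 9, 16, 22, 34, 10, 15]
Result: [18, 2, 40, 13, 25, 9, 16, 22, 34, 10, 15]


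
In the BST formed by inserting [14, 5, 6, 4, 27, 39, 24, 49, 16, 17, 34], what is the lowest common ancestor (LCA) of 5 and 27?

Tree insertion order: [14, 5, 6, 4, 27, 39, 24, 49, 16, 17, 34]
Tree (level-order array): [14, 5, 27, 4, 6, 24, 39, None, None, None, None, 16, None, 34, 49, None, 17]
In a BST, the LCA of p=5, q=27 is the first node v on the
root-to-leaf path with p <= v <= q (go left if both < v, right if both > v).
Walk from root:
  at 14: 5 <= 14 <= 27, this is the LCA
LCA = 14


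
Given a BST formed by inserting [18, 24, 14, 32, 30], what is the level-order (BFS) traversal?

Tree insertion order: [18, 24, 14, 32, 30]
Tree (level-order array): [18, 14, 24, None, None, None, 32, 30]
BFS from the root, enqueuing left then right child of each popped node:
  queue [18] -> pop 18, enqueue [14, 24], visited so far: [18]
  queue [14, 24] -> pop 14, enqueue [none], visited so far: [18, 14]
  queue [24] -> pop 24, enqueue [32], visited so far: [18, 14, 24]
  queue [32] -> pop 32, enqueue [30], visited so far: [18, 14, 24, 32]
  queue [30] -> pop 30, enqueue [none], visited so far: [18, 14, 24, 32, 30]
Result: [18, 14, 24, 32, 30]


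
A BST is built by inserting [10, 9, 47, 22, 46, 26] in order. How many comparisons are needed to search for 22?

Search path for 22: 10 -> 47 -> 22
Found: True
Comparisons: 3


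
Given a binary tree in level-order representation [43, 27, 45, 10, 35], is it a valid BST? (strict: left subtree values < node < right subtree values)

Level-order array: [43, 27, 45, 10, 35]
Validate using subtree bounds (lo, hi): at each node, require lo < value < hi,
then recurse left with hi=value and right with lo=value.
Preorder trace (stopping at first violation):
  at node 43 with bounds (-inf, +inf): OK
  at node 27 with bounds (-inf, 43): OK
  at node 10 with bounds (-inf, 27): OK
  at node 35 with bounds (27, 43): OK
  at node 45 with bounds (43, +inf): OK
No violation found at any node.
Result: Valid BST


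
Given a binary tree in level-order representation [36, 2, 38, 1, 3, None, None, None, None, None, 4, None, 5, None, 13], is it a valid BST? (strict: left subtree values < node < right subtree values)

Level-order array: [36, 2, 38, 1, 3, None, None, None, None, None, 4, None, 5, None, 13]
Validate using subtree bounds (lo, hi): at each node, require lo < value < hi,
then recurse left with hi=value and right with lo=value.
Preorder trace (stopping at first violation):
  at node 36 with bounds (-inf, +inf): OK
  at node 2 with bounds (-inf, 36): OK
  at node 1 with bounds (-inf, 2): OK
  at node 3 with bounds (2, 36): OK
  at node 4 with bounds (3, 36): OK
  at node 5 with bounds (4, 36): OK
  at node 13 with bounds (5, 36): OK
  at node 38 with bounds (36, +inf): OK
No violation found at any node.
Result: Valid BST


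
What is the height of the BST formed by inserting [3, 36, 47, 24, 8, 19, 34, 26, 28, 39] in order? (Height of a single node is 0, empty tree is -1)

Insertion order: [3, 36, 47, 24, 8, 19, 34, 26, 28, 39]
Tree (level-order array): [3, None, 36, 24, 47, 8, 34, 39, None, None, 19, 26, None, None, None, None, None, None, 28]
Compute height bottom-up (empty subtree = -1):
  height(19) = 1 + max(-1, -1) = 0
  height(8) = 1 + max(-1, 0) = 1
  height(28) = 1 + max(-1, -1) = 0
  height(26) = 1 + max(-1, 0) = 1
  height(34) = 1 + max(1, -1) = 2
  height(24) = 1 + max(1, 2) = 3
  height(39) = 1 + max(-1, -1) = 0
  height(47) = 1 + max(0, -1) = 1
  height(36) = 1 + max(3, 1) = 4
  height(3) = 1 + max(-1, 4) = 5
Height = 5


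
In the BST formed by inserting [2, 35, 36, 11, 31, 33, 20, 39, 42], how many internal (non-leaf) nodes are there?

Tree built from: [2, 35, 36, 11, 31, 33, 20, 39, 42]
Tree (level-order array): [2, None, 35, 11, 36, None, 31, None, 39, 20, 33, None, 42]
Rule: An internal node has at least one child.
Per-node child counts:
  node 2: 1 child(ren)
  node 35: 2 child(ren)
  node 11: 1 child(ren)
  node 31: 2 child(ren)
  node 20: 0 child(ren)
  node 33: 0 child(ren)
  node 36: 1 child(ren)
  node 39: 1 child(ren)
  node 42: 0 child(ren)
Matching nodes: [2, 35, 11, 31, 36, 39]
Count of internal (non-leaf) nodes: 6


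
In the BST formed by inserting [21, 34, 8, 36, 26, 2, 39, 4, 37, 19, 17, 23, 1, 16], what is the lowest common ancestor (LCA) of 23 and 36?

Tree insertion order: [21, 34, 8, 36, 26, 2, 39, 4, 37, 19, 17, 23, 1, 16]
Tree (level-order array): [21, 8, 34, 2, 19, 26, 36, 1, 4, 17, None, 23, None, None, 39, None, None, None, None, 16, None, None, None, 37]
In a BST, the LCA of p=23, q=36 is the first node v on the
root-to-leaf path with p <= v <= q (go left if both < v, right if both > v).
Walk from root:
  at 21: both 23 and 36 > 21, go right
  at 34: 23 <= 34 <= 36, this is the LCA
LCA = 34


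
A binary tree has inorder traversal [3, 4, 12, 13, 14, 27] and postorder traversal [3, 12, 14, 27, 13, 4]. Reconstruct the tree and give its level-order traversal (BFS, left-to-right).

Inorder:   [3, 4, 12, 13, 14, 27]
Postorder: [3, 12, 14, 27, 13, 4]
Algorithm: postorder visits root last, so walk postorder right-to-left;
each value is the root of the current inorder slice — split it at that
value, recurse on the right subtree first, then the left.
Recursive splits:
  root=4; inorder splits into left=[3], right=[12, 13, 14, 27]
  root=13; inorder splits into left=[12], right=[14, 27]
  root=27; inorder splits into left=[14], right=[]
  root=14; inorder splits into left=[], right=[]
  root=12; inorder splits into left=[], right=[]
  root=3; inorder splits into left=[], right=[]
Reconstructed level-order: [4, 3, 13, 12, 27, 14]


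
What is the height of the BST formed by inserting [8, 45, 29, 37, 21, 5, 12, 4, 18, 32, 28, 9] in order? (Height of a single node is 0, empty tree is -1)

Insertion order: [8, 45, 29, 37, 21, 5, 12, 4, 18, 32, 28, 9]
Tree (level-order array): [8, 5, 45, 4, None, 29, None, None, None, 21, 37, 12, 28, 32, None, 9, 18]
Compute height bottom-up (empty subtree = -1):
  height(4) = 1 + max(-1, -1) = 0
  height(5) = 1 + max(0, -1) = 1
  height(9) = 1 + max(-1, -1) = 0
  height(18) = 1 + max(-1, -1) = 0
  height(12) = 1 + max(0, 0) = 1
  height(28) = 1 + max(-1, -1) = 0
  height(21) = 1 + max(1, 0) = 2
  height(32) = 1 + max(-1, -1) = 0
  height(37) = 1 + max(0, -1) = 1
  height(29) = 1 + max(2, 1) = 3
  height(45) = 1 + max(3, -1) = 4
  height(8) = 1 + max(1, 4) = 5
Height = 5


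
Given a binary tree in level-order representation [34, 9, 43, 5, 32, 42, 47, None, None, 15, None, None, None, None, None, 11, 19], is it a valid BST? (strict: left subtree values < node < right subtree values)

Level-order array: [34, 9, 43, 5, 32, 42, 47, None, None, 15, None, None, None, None, None, 11, 19]
Validate using subtree bounds (lo, hi): at each node, require lo < value < hi,
then recurse left with hi=value and right with lo=value.
Preorder trace (stopping at first violation):
  at node 34 with bounds (-inf, +inf): OK
  at node 9 with bounds (-inf, 34): OK
  at node 5 with bounds (-inf, 9): OK
  at node 32 with bounds (9, 34): OK
  at node 15 with bounds (9, 32): OK
  at node 11 with bounds (9, 15): OK
  at node 19 with bounds (15, 32): OK
  at node 43 with bounds (34, +inf): OK
  at node 42 with bounds (34, 43): OK
  at node 47 with bounds (43, +inf): OK
No violation found at any node.
Result: Valid BST


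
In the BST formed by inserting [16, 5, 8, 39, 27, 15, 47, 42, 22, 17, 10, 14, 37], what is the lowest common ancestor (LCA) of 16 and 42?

Tree insertion order: [16, 5, 8, 39, 27, 15, 47, 42, 22, 17, 10, 14, 37]
Tree (level-order array): [16, 5, 39, None, 8, 27, 47, None, 15, 22, 37, 42, None, 10, None, 17, None, None, None, None, None, None, 14]
In a BST, the LCA of p=16, q=42 is the first node v on the
root-to-leaf path with p <= v <= q (go left if both < v, right if both > v).
Walk from root:
  at 16: 16 <= 16 <= 42, this is the LCA
LCA = 16


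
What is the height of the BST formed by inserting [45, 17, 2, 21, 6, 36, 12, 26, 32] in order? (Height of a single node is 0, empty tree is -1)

Insertion order: [45, 17, 2, 21, 6, 36, 12, 26, 32]
Tree (level-order array): [45, 17, None, 2, 21, None, 6, None, 36, None, 12, 26, None, None, None, None, 32]
Compute height bottom-up (empty subtree = -1):
  height(12) = 1 + max(-1, -1) = 0
  height(6) = 1 + max(-1, 0) = 1
  height(2) = 1 + max(-1, 1) = 2
  height(32) = 1 + max(-1, -1) = 0
  height(26) = 1 + max(-1, 0) = 1
  height(36) = 1 + max(1, -1) = 2
  height(21) = 1 + max(-1, 2) = 3
  height(17) = 1 + max(2, 3) = 4
  height(45) = 1 + max(4, -1) = 5
Height = 5


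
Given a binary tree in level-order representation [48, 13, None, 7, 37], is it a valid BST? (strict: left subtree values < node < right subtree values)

Level-order array: [48, 13, None, 7, 37]
Validate using subtree bounds (lo, hi): at each node, require lo < value < hi,
then recurse left with hi=value and right with lo=value.
Preorder trace (stopping at first violation):
  at node 48 with bounds (-inf, +inf): OK
  at node 13 with bounds (-inf, 48): OK
  at node 7 with bounds (-inf, 13): OK
  at node 37 with bounds (13, 48): OK
No violation found at any node.
Result: Valid BST


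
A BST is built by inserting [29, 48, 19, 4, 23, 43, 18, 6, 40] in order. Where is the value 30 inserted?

Starting tree (level order): [29, 19, 48, 4, 23, 43, None, None, 18, None, None, 40, None, 6]
Insertion path: 29 -> 48 -> 43 -> 40
Result: insert 30 as left child of 40
Final tree (level order): [29, 19, 48, 4, 23, 43, None, None, 18, None, None, 40, None, 6, None, 30]


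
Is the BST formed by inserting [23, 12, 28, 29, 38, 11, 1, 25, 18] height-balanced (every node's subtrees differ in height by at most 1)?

Tree (level-order array): [23, 12, 28, 11, 18, 25, 29, 1, None, None, None, None, None, None, 38]
Definition: a tree is height-balanced if, at every node, |h(left) - h(right)| <= 1 (empty subtree has height -1).
Bottom-up per-node check:
  node 1: h_left=-1, h_right=-1, diff=0 [OK], height=0
  node 11: h_left=0, h_right=-1, diff=1 [OK], height=1
  node 18: h_left=-1, h_right=-1, diff=0 [OK], height=0
  node 12: h_left=1, h_right=0, diff=1 [OK], height=2
  node 25: h_left=-1, h_right=-1, diff=0 [OK], height=0
  node 38: h_left=-1, h_right=-1, diff=0 [OK], height=0
  node 29: h_left=-1, h_right=0, diff=1 [OK], height=1
  node 28: h_left=0, h_right=1, diff=1 [OK], height=2
  node 23: h_left=2, h_right=2, diff=0 [OK], height=3
All nodes satisfy the balance condition.
Result: Balanced


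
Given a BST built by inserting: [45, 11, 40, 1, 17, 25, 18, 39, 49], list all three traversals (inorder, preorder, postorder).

Tree insertion order: [45, 11, 40, 1, 17, 25, 18, 39, 49]
Tree (level-order array): [45, 11, 49, 1, 40, None, None, None, None, 17, None, None, 25, 18, 39]
Inorder (L, root, R): [1, 11, 17, 18, 25, 39, 40, 45, 49]
Preorder (root, L, R): [45, 11, 1, 40, 17, 25, 18, 39, 49]
Postorder (L, R, root): [1, 18, 39, 25, 17, 40, 11, 49, 45]


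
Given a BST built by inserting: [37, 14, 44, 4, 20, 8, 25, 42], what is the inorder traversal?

Tree insertion order: [37, 14, 44, 4, 20, 8, 25, 42]
Tree (level-order array): [37, 14, 44, 4, 20, 42, None, None, 8, None, 25]
Inorder traversal: [4, 8, 14, 20, 25, 37, 42, 44]


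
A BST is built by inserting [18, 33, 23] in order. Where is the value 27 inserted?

Starting tree (level order): [18, None, 33, 23]
Insertion path: 18 -> 33 -> 23
Result: insert 27 as right child of 23
Final tree (level order): [18, None, 33, 23, None, None, 27]


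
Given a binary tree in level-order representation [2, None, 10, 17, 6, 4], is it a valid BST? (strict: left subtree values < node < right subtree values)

Level-order array: [2, None, 10, 17, 6, 4]
Validate using subtree bounds (lo, hi): at each node, require lo < value < hi,
then recurse left with hi=value and right with lo=value.
Preorder trace (stopping at first violation):
  at node 2 with bounds (-inf, +inf): OK
  at node 10 with bounds (2, +inf): OK
  at node 17 with bounds (2, 10): VIOLATION
Node 17 violates its bound: not (2 < 17 < 10).
Result: Not a valid BST


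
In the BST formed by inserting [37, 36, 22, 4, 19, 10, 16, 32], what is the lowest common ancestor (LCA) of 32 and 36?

Tree insertion order: [37, 36, 22, 4, 19, 10, 16, 32]
Tree (level-order array): [37, 36, None, 22, None, 4, 32, None, 19, None, None, 10, None, None, 16]
In a BST, the LCA of p=32, q=36 is the first node v on the
root-to-leaf path with p <= v <= q (go left if both < v, right if both > v).
Walk from root:
  at 37: both 32 and 36 < 37, go left
  at 36: 32 <= 36 <= 36, this is the LCA
LCA = 36


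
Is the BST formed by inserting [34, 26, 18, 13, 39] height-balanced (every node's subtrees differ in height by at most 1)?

Tree (level-order array): [34, 26, 39, 18, None, None, None, 13]
Definition: a tree is height-balanced if, at every node, |h(left) - h(right)| <= 1 (empty subtree has height -1).
Bottom-up per-node check:
  node 13: h_left=-1, h_right=-1, diff=0 [OK], height=0
  node 18: h_left=0, h_right=-1, diff=1 [OK], height=1
  node 26: h_left=1, h_right=-1, diff=2 [FAIL (|1--1|=2 > 1)], height=2
  node 39: h_left=-1, h_right=-1, diff=0 [OK], height=0
  node 34: h_left=2, h_right=0, diff=2 [FAIL (|2-0|=2 > 1)], height=3
Node 26 violates the condition: |1 - -1| = 2 > 1.
Result: Not balanced


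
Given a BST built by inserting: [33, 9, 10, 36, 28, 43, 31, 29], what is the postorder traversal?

Tree insertion order: [33, 9, 10, 36, 28, 43, 31, 29]
Tree (level-order array): [33, 9, 36, None, 10, None, 43, None, 28, None, None, None, 31, 29]
Postorder traversal: [29, 31, 28, 10, 9, 43, 36, 33]


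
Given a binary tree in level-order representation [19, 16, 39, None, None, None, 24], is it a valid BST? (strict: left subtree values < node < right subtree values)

Level-order array: [19, 16, 39, None, None, None, 24]
Validate using subtree bounds (lo, hi): at each node, require lo < value < hi,
then recurse left with hi=value and right with lo=value.
Preorder trace (stopping at first violation):
  at node 19 with bounds (-inf, +inf): OK
  at node 16 with bounds (-inf, 19): OK
  at node 39 with bounds (19, +inf): OK
  at node 24 with bounds (39, +inf): VIOLATION
Node 24 violates its bound: not (39 < 24 < +inf).
Result: Not a valid BST


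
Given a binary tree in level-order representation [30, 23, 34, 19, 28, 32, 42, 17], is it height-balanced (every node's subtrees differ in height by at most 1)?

Tree (level-order array): [30, 23, 34, 19, 28, 32, 42, 17]
Definition: a tree is height-balanced if, at every node, |h(left) - h(right)| <= 1 (empty subtree has height -1).
Bottom-up per-node check:
  node 17: h_left=-1, h_right=-1, diff=0 [OK], height=0
  node 19: h_left=0, h_right=-1, diff=1 [OK], height=1
  node 28: h_left=-1, h_right=-1, diff=0 [OK], height=0
  node 23: h_left=1, h_right=0, diff=1 [OK], height=2
  node 32: h_left=-1, h_right=-1, diff=0 [OK], height=0
  node 42: h_left=-1, h_right=-1, diff=0 [OK], height=0
  node 34: h_left=0, h_right=0, diff=0 [OK], height=1
  node 30: h_left=2, h_right=1, diff=1 [OK], height=3
All nodes satisfy the balance condition.
Result: Balanced


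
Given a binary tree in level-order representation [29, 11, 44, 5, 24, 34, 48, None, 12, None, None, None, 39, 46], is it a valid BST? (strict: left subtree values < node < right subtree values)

Level-order array: [29, 11, 44, 5, 24, 34, 48, None, 12, None, None, None, 39, 46]
Validate using subtree bounds (lo, hi): at each node, require lo < value < hi,
then recurse left with hi=value and right with lo=value.
Preorder trace (stopping at first violation):
  at node 29 with bounds (-inf, +inf): OK
  at node 11 with bounds (-inf, 29): OK
  at node 5 with bounds (-inf, 11): OK
  at node 12 with bounds (5, 11): VIOLATION
Node 12 violates its bound: not (5 < 12 < 11).
Result: Not a valid BST


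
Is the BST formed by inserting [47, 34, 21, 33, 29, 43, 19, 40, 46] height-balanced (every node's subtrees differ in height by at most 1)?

Tree (level-order array): [47, 34, None, 21, 43, 19, 33, 40, 46, None, None, 29]
Definition: a tree is height-balanced if, at every node, |h(left) - h(right)| <= 1 (empty subtree has height -1).
Bottom-up per-node check:
  node 19: h_left=-1, h_right=-1, diff=0 [OK], height=0
  node 29: h_left=-1, h_right=-1, diff=0 [OK], height=0
  node 33: h_left=0, h_right=-1, diff=1 [OK], height=1
  node 21: h_left=0, h_right=1, diff=1 [OK], height=2
  node 40: h_left=-1, h_right=-1, diff=0 [OK], height=0
  node 46: h_left=-1, h_right=-1, diff=0 [OK], height=0
  node 43: h_left=0, h_right=0, diff=0 [OK], height=1
  node 34: h_left=2, h_right=1, diff=1 [OK], height=3
  node 47: h_left=3, h_right=-1, diff=4 [FAIL (|3--1|=4 > 1)], height=4
Node 47 violates the condition: |3 - -1| = 4 > 1.
Result: Not balanced


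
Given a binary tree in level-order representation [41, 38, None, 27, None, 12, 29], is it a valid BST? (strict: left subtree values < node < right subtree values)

Level-order array: [41, 38, None, 27, None, 12, 29]
Validate using subtree bounds (lo, hi): at each node, require lo < value < hi,
then recurse left with hi=value and right with lo=value.
Preorder trace (stopping at first violation):
  at node 41 with bounds (-inf, +inf): OK
  at node 38 with bounds (-inf, 41): OK
  at node 27 with bounds (-inf, 38): OK
  at node 12 with bounds (-inf, 27): OK
  at node 29 with bounds (27, 38): OK
No violation found at any node.
Result: Valid BST


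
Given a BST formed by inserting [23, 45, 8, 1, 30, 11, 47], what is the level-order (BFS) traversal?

Tree insertion order: [23, 45, 8, 1, 30, 11, 47]
Tree (level-order array): [23, 8, 45, 1, 11, 30, 47]
BFS from the root, enqueuing left then right child of each popped node:
  queue [23] -> pop 23, enqueue [8, 45], visited so far: [23]
  queue [8, 45] -> pop 8, enqueue [1, 11], visited so far: [23, 8]
  queue [45, 1, 11] -> pop 45, enqueue [30, 47], visited so far: [23, 8, 45]
  queue [1, 11, 30, 47] -> pop 1, enqueue [none], visited so far: [23, 8, 45, 1]
  queue [11, 30, 47] -> pop 11, enqueue [none], visited so far: [23, 8, 45, 1, 11]
  queue [30, 47] -> pop 30, enqueue [none], visited so far: [23, 8, 45, 1, 11, 30]
  queue [47] -> pop 47, enqueue [none], visited so far: [23, 8, 45, 1, 11, 30, 47]
Result: [23, 8, 45, 1, 11, 30, 47]


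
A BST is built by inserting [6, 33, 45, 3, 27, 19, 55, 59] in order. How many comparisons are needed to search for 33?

Search path for 33: 6 -> 33
Found: True
Comparisons: 2


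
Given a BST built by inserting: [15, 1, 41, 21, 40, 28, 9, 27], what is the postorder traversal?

Tree insertion order: [15, 1, 41, 21, 40, 28, 9, 27]
Tree (level-order array): [15, 1, 41, None, 9, 21, None, None, None, None, 40, 28, None, 27]
Postorder traversal: [9, 1, 27, 28, 40, 21, 41, 15]


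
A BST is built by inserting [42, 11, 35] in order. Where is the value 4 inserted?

Starting tree (level order): [42, 11, None, None, 35]
Insertion path: 42 -> 11
Result: insert 4 as left child of 11
Final tree (level order): [42, 11, None, 4, 35]


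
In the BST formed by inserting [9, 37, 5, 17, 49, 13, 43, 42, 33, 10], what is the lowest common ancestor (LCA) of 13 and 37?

Tree insertion order: [9, 37, 5, 17, 49, 13, 43, 42, 33, 10]
Tree (level-order array): [9, 5, 37, None, None, 17, 49, 13, 33, 43, None, 10, None, None, None, 42]
In a BST, the LCA of p=13, q=37 is the first node v on the
root-to-leaf path with p <= v <= q (go left if both < v, right if both > v).
Walk from root:
  at 9: both 13 and 37 > 9, go right
  at 37: 13 <= 37 <= 37, this is the LCA
LCA = 37


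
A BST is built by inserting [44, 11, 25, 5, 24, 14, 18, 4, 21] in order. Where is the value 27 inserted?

Starting tree (level order): [44, 11, None, 5, 25, 4, None, 24, None, None, None, 14, None, None, 18, None, 21]
Insertion path: 44 -> 11 -> 25
Result: insert 27 as right child of 25
Final tree (level order): [44, 11, None, 5, 25, 4, None, 24, 27, None, None, 14, None, None, None, None, 18, None, 21]


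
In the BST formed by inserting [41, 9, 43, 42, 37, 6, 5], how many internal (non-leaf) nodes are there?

Tree built from: [41, 9, 43, 42, 37, 6, 5]
Tree (level-order array): [41, 9, 43, 6, 37, 42, None, 5]
Rule: An internal node has at least one child.
Per-node child counts:
  node 41: 2 child(ren)
  node 9: 2 child(ren)
  node 6: 1 child(ren)
  node 5: 0 child(ren)
  node 37: 0 child(ren)
  node 43: 1 child(ren)
  node 42: 0 child(ren)
Matching nodes: [41, 9, 6, 43]
Count of internal (non-leaf) nodes: 4


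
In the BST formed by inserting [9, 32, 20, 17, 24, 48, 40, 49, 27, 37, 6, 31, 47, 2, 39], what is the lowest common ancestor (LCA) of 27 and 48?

Tree insertion order: [9, 32, 20, 17, 24, 48, 40, 49, 27, 37, 6, 31, 47, 2, 39]
Tree (level-order array): [9, 6, 32, 2, None, 20, 48, None, None, 17, 24, 40, 49, None, None, None, 27, 37, 47, None, None, None, 31, None, 39]
In a BST, the LCA of p=27, q=48 is the first node v on the
root-to-leaf path with p <= v <= q (go left if both < v, right if both > v).
Walk from root:
  at 9: both 27 and 48 > 9, go right
  at 32: 27 <= 32 <= 48, this is the LCA
LCA = 32


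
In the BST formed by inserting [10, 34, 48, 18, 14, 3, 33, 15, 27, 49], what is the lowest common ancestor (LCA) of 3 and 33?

Tree insertion order: [10, 34, 48, 18, 14, 3, 33, 15, 27, 49]
Tree (level-order array): [10, 3, 34, None, None, 18, 48, 14, 33, None, 49, None, 15, 27]
In a BST, the LCA of p=3, q=33 is the first node v on the
root-to-leaf path with p <= v <= q (go left if both < v, right if both > v).
Walk from root:
  at 10: 3 <= 10 <= 33, this is the LCA
LCA = 10


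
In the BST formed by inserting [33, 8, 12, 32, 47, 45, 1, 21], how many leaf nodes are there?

Tree built from: [33, 8, 12, 32, 47, 45, 1, 21]
Tree (level-order array): [33, 8, 47, 1, 12, 45, None, None, None, None, 32, None, None, 21]
Rule: A leaf has 0 children.
Per-node child counts:
  node 33: 2 child(ren)
  node 8: 2 child(ren)
  node 1: 0 child(ren)
  node 12: 1 child(ren)
  node 32: 1 child(ren)
  node 21: 0 child(ren)
  node 47: 1 child(ren)
  node 45: 0 child(ren)
Matching nodes: [1, 21, 45]
Count of leaf nodes: 3


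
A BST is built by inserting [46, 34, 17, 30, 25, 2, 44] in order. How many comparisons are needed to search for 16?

Search path for 16: 46 -> 34 -> 17 -> 2
Found: False
Comparisons: 4


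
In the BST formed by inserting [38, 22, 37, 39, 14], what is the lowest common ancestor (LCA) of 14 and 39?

Tree insertion order: [38, 22, 37, 39, 14]
Tree (level-order array): [38, 22, 39, 14, 37]
In a BST, the LCA of p=14, q=39 is the first node v on the
root-to-leaf path with p <= v <= q (go left if both < v, right if both > v).
Walk from root:
  at 38: 14 <= 38 <= 39, this is the LCA
LCA = 38


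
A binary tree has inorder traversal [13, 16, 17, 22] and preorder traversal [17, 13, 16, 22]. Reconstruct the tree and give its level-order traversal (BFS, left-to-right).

Inorder:  [13, 16, 17, 22]
Preorder: [17, 13, 16, 22]
Algorithm: preorder visits root first, so consume preorder in order;
for each root, split the current inorder slice at that value into
left-subtree inorder and right-subtree inorder, then recurse.
Recursive splits:
  root=17; inorder splits into left=[13, 16], right=[22]
  root=13; inorder splits into left=[], right=[16]
  root=16; inorder splits into left=[], right=[]
  root=22; inorder splits into left=[], right=[]
Reconstructed level-order: [17, 13, 22, 16]


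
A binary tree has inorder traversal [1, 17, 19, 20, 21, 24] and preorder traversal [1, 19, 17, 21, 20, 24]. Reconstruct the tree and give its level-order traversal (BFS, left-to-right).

Inorder:  [1, 17, 19, 20, 21, 24]
Preorder: [1, 19, 17, 21, 20, 24]
Algorithm: preorder visits root first, so consume preorder in order;
for each root, split the current inorder slice at that value into
left-subtree inorder and right-subtree inorder, then recurse.
Recursive splits:
  root=1; inorder splits into left=[], right=[17, 19, 20, 21, 24]
  root=19; inorder splits into left=[17], right=[20, 21, 24]
  root=17; inorder splits into left=[], right=[]
  root=21; inorder splits into left=[20], right=[24]
  root=20; inorder splits into left=[], right=[]
  root=24; inorder splits into left=[], right=[]
Reconstructed level-order: [1, 19, 17, 21, 20, 24]


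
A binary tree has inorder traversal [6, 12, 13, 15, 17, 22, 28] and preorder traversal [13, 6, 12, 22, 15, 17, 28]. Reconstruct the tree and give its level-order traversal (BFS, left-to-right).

Inorder:  [6, 12, 13, 15, 17, 22, 28]
Preorder: [13, 6, 12, 22, 15, 17, 28]
Algorithm: preorder visits root first, so consume preorder in order;
for each root, split the current inorder slice at that value into
left-subtree inorder and right-subtree inorder, then recurse.
Recursive splits:
  root=13; inorder splits into left=[6, 12], right=[15, 17, 22, 28]
  root=6; inorder splits into left=[], right=[12]
  root=12; inorder splits into left=[], right=[]
  root=22; inorder splits into left=[15, 17], right=[28]
  root=15; inorder splits into left=[], right=[17]
  root=17; inorder splits into left=[], right=[]
  root=28; inorder splits into left=[], right=[]
Reconstructed level-order: [13, 6, 22, 12, 15, 28, 17]


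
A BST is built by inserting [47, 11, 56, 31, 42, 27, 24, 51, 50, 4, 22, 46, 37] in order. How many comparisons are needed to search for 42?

Search path for 42: 47 -> 11 -> 31 -> 42
Found: True
Comparisons: 4


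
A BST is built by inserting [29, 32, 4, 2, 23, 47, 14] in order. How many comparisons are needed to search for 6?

Search path for 6: 29 -> 4 -> 23 -> 14
Found: False
Comparisons: 4


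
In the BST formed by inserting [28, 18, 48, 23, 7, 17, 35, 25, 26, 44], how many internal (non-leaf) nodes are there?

Tree built from: [28, 18, 48, 23, 7, 17, 35, 25, 26, 44]
Tree (level-order array): [28, 18, 48, 7, 23, 35, None, None, 17, None, 25, None, 44, None, None, None, 26]
Rule: An internal node has at least one child.
Per-node child counts:
  node 28: 2 child(ren)
  node 18: 2 child(ren)
  node 7: 1 child(ren)
  node 17: 0 child(ren)
  node 23: 1 child(ren)
  node 25: 1 child(ren)
  node 26: 0 child(ren)
  node 48: 1 child(ren)
  node 35: 1 child(ren)
  node 44: 0 child(ren)
Matching nodes: [28, 18, 7, 23, 25, 48, 35]
Count of internal (non-leaf) nodes: 7
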